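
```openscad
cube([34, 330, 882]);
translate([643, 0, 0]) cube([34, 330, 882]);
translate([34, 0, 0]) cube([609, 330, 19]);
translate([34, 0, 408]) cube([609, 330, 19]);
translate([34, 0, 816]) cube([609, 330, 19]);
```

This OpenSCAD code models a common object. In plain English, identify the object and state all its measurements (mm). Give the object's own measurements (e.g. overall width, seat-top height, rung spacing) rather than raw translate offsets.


An open bookshelf. Two side panels, each 34 mm thick, 330 mm deep and 882 mm tall, stand 677 mm apart (outside-to-outside). Between them sit 3 shelves, each 19 mm thick and 330 mm deep, spanning the full gap between the sides. The bottom shelf rests on the floor (its underside at z = 0) and the clear gap between one shelf's top and the next shelf's underside is 389 mm.


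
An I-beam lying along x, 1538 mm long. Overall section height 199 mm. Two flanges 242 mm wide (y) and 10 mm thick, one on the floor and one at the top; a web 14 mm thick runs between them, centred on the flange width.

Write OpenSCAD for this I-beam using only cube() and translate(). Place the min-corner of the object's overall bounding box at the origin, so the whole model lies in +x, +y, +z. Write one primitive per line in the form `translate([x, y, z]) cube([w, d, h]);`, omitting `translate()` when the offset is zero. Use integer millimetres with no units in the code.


cube([1538, 242, 10]);
translate([0, 114, 10]) cube([1538, 14, 179]);
translate([0, 0, 189]) cube([1538, 242, 10]);


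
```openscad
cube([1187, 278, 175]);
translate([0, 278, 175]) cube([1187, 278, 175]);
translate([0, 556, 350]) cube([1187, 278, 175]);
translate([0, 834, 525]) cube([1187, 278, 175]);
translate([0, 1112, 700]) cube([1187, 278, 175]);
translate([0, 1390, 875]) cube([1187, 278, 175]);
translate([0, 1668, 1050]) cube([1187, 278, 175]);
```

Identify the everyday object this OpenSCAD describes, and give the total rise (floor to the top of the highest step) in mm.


A staircase. The total rise is 1225 mm.

7 identical blocks, each offset up and back from the previous — a staircase. Each step is 175 mm tall and there are 7 of them, so the total rise is 7 × 175 = 1225 mm.


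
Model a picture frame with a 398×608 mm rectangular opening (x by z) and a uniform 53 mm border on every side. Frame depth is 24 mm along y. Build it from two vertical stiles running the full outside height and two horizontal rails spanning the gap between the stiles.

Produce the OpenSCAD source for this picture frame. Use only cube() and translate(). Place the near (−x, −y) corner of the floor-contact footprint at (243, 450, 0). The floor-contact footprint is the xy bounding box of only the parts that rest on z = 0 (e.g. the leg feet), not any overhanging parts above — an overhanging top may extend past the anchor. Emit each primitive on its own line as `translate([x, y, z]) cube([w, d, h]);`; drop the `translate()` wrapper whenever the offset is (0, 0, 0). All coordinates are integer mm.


translate([243, 450, 0]) cube([53, 24, 714]);
translate([694, 450, 0]) cube([53, 24, 714]);
translate([296, 450, 0]) cube([398, 24, 53]);
translate([296, 450, 661]) cube([398, 24, 53]);


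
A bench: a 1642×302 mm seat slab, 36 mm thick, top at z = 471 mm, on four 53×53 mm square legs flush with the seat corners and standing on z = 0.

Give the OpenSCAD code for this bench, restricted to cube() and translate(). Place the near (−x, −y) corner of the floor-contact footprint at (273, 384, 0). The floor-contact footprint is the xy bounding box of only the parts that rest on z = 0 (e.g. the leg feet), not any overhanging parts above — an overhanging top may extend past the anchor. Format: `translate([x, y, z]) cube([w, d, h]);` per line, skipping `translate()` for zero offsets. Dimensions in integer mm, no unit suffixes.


translate([273, 384, 435]) cube([1642, 302, 36]);
translate([273, 384, 0]) cube([53, 53, 435]);
translate([273, 633, 0]) cube([53, 53, 435]);
translate([1862, 384, 0]) cube([53, 53, 435]);
translate([1862, 633, 0]) cube([53, 53, 435]);


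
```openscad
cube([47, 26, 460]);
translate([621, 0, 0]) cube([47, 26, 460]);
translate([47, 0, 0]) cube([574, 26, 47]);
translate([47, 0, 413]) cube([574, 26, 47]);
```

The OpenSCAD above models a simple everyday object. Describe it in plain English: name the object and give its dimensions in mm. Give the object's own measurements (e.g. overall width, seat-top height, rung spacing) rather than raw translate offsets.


A rectangular picture frame lying in the x–z plane (depth along y). The opening is 574 mm wide (x) by 366 mm tall (z), surrounded by a border 47 mm wide on all four sides. The frame is 26 mm deep and is made of two full-height vertical stiles with two horizontal rails fitted between them.


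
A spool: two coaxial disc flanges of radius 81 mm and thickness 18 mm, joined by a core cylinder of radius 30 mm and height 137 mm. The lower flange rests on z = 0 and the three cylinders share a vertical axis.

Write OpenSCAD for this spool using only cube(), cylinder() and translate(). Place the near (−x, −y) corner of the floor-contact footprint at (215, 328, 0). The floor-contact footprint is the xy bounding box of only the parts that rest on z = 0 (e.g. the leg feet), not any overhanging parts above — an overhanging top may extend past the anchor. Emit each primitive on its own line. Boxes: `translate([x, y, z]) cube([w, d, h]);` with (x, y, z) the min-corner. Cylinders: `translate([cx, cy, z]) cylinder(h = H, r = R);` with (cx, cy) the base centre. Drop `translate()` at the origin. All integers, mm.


translate([296, 409, 0]) cylinder(h = 18, r = 81);
translate([296, 409, 18]) cylinder(h = 137, r = 30);
translate([296, 409, 155]) cylinder(h = 18, r = 81);


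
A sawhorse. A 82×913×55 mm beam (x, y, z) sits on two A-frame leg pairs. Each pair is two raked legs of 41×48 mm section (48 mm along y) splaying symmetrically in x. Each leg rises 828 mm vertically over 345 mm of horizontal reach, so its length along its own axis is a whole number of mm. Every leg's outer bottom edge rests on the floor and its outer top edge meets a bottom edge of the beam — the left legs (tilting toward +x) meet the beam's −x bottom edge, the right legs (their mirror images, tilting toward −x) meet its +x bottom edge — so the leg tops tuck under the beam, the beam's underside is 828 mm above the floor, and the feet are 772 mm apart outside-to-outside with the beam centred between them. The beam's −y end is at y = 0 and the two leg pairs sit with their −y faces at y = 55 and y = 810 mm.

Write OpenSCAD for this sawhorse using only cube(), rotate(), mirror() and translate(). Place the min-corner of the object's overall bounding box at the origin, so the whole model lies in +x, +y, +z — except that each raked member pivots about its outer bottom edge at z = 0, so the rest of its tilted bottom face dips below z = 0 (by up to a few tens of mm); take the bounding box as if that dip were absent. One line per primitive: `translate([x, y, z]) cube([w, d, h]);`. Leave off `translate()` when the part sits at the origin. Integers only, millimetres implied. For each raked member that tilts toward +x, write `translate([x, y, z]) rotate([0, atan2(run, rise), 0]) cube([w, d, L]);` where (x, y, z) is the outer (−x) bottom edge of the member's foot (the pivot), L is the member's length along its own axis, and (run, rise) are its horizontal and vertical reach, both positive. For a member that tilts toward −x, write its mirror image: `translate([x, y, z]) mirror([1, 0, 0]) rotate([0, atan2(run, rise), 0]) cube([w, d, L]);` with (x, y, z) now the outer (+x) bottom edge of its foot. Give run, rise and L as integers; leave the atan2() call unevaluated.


// leg length = √(345² + 828²) = 897
// right-leg outer foot x = 2·345 + 82 = 772
// beam min-corner = (345, 0, 828)
translate([345, 0, 828]) cube([82, 913, 55]);
translate([0, 55, 0]) rotate([0, atan2(345, 828), 0]) cube([41, 48, 897]);
translate([772, 55, 0]) mirror([1, 0, 0]) rotate([0, atan2(345, 828), 0]) cube([41, 48, 897]);
translate([0, 810, 0]) rotate([0, atan2(345, 828), 0]) cube([41, 48, 897]);
translate([772, 810, 0]) mirror([1, 0, 0]) rotate([0, atan2(345, 828), 0]) cube([41, 48, 897]);


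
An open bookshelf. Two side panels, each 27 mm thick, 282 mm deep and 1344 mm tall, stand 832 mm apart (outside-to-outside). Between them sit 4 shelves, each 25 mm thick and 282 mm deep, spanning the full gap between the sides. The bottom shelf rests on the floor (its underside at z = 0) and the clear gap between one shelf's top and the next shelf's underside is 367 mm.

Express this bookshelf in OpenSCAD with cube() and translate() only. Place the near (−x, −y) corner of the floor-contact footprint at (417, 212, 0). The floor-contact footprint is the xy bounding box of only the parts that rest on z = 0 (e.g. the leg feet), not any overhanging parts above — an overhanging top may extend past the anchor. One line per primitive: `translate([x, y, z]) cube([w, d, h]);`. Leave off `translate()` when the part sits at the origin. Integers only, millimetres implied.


translate([417, 212, 0]) cube([27, 282, 1344]);
translate([1222, 212, 0]) cube([27, 282, 1344]);
translate([444, 212, 0]) cube([778, 282, 25]);
translate([444, 212, 392]) cube([778, 282, 25]);
translate([444, 212, 784]) cube([778, 282, 25]);
translate([444, 212, 1176]) cube([778, 282, 25]);


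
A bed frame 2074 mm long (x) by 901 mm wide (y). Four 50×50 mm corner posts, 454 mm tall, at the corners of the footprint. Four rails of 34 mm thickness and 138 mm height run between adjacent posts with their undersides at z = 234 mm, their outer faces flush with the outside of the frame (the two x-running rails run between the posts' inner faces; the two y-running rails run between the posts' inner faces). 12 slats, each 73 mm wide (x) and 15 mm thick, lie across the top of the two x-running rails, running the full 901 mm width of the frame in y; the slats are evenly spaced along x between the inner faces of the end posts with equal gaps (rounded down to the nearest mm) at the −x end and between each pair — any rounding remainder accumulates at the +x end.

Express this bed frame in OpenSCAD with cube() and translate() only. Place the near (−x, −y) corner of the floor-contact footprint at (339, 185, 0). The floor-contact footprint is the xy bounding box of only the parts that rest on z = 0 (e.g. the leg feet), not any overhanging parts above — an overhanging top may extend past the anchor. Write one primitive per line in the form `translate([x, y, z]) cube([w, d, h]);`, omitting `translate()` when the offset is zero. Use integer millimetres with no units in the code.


translate([339, 185, 0]) cube([50, 50, 454]);
translate([339, 1036, 0]) cube([50, 50, 454]);
translate([2363, 185, 0]) cube([50, 50, 454]);
translate([2363, 1036, 0]) cube([50, 50, 454]);
translate([389, 185, 234]) cube([1974, 34, 138]);
translate([389, 1052, 234]) cube([1974, 34, 138]);
translate([339, 235, 234]) cube([34, 801, 138]);
translate([2379, 235, 234]) cube([34, 801, 138]);
translate([473, 185, 372]) cube([73, 901, 15]);
translate([630, 185, 372]) cube([73, 901, 15]);
translate([787, 185, 372]) cube([73, 901, 15]);
translate([944, 185, 372]) cube([73, 901, 15]);
translate([1101, 185, 372]) cube([73, 901, 15]);
translate([1258, 185, 372]) cube([73, 901, 15]);
translate([1415, 185, 372]) cube([73, 901, 15]);
translate([1572, 185, 372]) cube([73, 901, 15]);
translate([1729, 185, 372]) cube([73, 901, 15]);
translate([1886, 185, 372]) cube([73, 901, 15]);
translate([2043, 185, 372]) cube([73, 901, 15]);
translate([2200, 185, 372]) cube([73, 901, 15]);


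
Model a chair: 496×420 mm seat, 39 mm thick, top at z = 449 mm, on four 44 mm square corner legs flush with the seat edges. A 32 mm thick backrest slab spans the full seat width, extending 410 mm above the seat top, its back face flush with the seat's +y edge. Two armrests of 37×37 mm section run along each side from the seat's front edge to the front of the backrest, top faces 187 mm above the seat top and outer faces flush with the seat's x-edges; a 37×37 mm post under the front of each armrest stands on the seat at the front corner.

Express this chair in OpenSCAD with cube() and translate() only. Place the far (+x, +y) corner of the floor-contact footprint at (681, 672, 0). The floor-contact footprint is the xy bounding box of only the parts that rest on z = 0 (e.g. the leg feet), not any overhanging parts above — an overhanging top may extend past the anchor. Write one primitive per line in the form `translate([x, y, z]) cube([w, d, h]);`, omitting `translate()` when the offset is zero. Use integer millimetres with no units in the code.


translate([185, 252, 410]) cube([496, 420, 39]);
translate([185, 252, 0]) cube([44, 44, 410]);
translate([637, 252, 0]) cube([44, 44, 410]);
translate([185, 628, 0]) cube([44, 44, 410]);
translate([637, 628, 0]) cube([44, 44, 410]);
translate([185, 640, 449]) cube([496, 32, 410]);
translate([185, 252, 599]) cube([37, 388, 37]);
translate([644, 252, 599]) cube([37, 388, 37]);
translate([185, 252, 449]) cube([37, 37, 150]);
translate([644, 252, 449]) cube([37, 37, 150]);


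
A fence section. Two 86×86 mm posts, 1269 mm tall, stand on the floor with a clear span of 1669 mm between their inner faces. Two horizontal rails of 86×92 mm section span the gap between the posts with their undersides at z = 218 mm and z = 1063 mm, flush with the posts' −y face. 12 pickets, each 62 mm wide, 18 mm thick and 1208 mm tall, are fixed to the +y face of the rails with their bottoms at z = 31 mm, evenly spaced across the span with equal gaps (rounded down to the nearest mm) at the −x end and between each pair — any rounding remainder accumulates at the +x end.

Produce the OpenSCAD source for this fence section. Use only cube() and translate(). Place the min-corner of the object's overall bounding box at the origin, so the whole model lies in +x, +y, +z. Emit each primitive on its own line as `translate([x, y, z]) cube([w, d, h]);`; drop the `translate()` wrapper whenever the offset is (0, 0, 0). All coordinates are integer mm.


cube([86, 86, 1269]);
translate([1755, 0, 0]) cube([86, 86, 1269]);
translate([86, 0, 218]) cube([1669, 86, 92]);
translate([86, 0, 1063]) cube([1669, 86, 92]);
translate([157, 86, 31]) cube([62, 18, 1208]);
translate([290, 86, 31]) cube([62, 18, 1208]);
translate([423, 86, 31]) cube([62, 18, 1208]);
translate([556, 86, 31]) cube([62, 18, 1208]);
translate([689, 86, 31]) cube([62, 18, 1208]);
translate([822, 86, 31]) cube([62, 18, 1208]);
translate([955, 86, 31]) cube([62, 18, 1208]);
translate([1088, 86, 31]) cube([62, 18, 1208]);
translate([1221, 86, 31]) cube([62, 18, 1208]);
translate([1354, 86, 31]) cube([62, 18, 1208]);
translate([1487, 86, 31]) cube([62, 18, 1208]);
translate([1620, 86, 31]) cube([62, 18, 1208]);


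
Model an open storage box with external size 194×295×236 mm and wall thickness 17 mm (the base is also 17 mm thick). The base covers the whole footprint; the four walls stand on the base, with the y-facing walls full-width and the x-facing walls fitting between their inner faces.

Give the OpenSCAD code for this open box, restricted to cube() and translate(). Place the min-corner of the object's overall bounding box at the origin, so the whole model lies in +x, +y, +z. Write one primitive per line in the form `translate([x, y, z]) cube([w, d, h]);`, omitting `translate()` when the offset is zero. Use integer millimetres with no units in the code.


cube([194, 295, 17]);
translate([0, 0, 17]) cube([194, 17, 219]);
translate([0, 278, 17]) cube([194, 17, 219]);
translate([0, 17, 17]) cube([17, 261, 219]);
translate([177, 17, 17]) cube([17, 261, 219]);


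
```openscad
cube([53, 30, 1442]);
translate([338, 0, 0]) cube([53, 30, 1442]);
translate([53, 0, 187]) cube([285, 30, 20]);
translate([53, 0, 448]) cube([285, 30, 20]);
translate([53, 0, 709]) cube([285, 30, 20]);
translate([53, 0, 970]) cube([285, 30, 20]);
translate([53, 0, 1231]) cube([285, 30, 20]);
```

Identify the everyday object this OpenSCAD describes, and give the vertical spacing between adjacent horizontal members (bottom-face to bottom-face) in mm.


A ladder. The rung spacing is 261 mm.

Two tall 53×30 posts with 5 short bars between them — a ladder. Adjacent rungs sit at z = 187 and z = 448, so the spacing is 448 − 187 = 261 mm.


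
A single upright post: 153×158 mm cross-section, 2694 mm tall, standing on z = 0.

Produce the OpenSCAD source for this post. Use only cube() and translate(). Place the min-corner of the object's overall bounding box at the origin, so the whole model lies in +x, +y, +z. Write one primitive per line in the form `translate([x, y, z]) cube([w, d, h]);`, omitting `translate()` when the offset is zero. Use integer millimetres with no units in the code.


cube([153, 158, 2694]);


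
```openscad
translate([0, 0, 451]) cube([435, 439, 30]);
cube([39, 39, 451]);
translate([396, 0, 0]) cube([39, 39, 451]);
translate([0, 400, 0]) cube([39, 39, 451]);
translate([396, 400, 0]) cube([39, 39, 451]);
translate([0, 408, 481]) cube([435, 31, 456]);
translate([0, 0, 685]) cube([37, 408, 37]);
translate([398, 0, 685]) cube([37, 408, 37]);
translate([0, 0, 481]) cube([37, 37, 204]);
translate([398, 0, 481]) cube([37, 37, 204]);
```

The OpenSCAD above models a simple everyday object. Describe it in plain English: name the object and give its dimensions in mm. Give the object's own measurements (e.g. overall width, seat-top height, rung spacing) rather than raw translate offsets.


A chair. The seat is a 435×439×30 mm slab with its top at z = 481 mm, on four 39×39 mm corner legs (flush with the seat edges, standing on z = 0). A flat backrest 31 mm thick, 456 mm tall, spans the full seat width and rises from the seat top along its +y edge, rear face flush with the rear of the seat. Two armrests of 37×37 mm section run along each side from the seat's front edge to the front of the backrest, top faces 241 mm above the seat top and outer faces flush with the seat's x-edges; a 37×37 mm post under the front of each armrest stands on the seat at the front corner.


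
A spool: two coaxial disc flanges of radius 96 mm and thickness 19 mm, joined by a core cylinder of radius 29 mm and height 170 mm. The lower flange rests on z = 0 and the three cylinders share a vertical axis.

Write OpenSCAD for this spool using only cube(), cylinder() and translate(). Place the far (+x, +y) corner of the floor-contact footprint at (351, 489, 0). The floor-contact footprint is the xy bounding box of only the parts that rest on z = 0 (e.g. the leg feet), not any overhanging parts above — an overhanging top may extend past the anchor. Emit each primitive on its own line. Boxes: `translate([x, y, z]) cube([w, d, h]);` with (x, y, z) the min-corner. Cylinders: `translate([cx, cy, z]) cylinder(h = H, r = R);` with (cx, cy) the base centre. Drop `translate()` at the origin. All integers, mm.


translate([255, 393, 0]) cylinder(h = 19, r = 96);
translate([255, 393, 19]) cylinder(h = 170, r = 29);
translate([255, 393, 189]) cylinder(h = 19, r = 96);


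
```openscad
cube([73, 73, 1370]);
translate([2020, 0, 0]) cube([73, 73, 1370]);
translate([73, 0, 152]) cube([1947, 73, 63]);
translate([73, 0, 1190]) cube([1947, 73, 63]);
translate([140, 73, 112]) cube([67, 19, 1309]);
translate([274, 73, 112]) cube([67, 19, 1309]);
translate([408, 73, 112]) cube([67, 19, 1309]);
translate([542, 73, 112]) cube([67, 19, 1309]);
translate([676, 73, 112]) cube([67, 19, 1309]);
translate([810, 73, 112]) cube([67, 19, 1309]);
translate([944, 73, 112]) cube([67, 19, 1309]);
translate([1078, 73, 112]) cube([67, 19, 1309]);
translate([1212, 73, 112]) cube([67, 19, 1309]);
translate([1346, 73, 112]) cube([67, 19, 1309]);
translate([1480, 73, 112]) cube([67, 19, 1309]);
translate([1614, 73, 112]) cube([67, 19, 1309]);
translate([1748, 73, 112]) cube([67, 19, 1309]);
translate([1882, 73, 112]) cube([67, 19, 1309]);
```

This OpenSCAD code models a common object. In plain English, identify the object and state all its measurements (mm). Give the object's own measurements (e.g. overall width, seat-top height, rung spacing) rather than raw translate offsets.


A fence section. Two 73×73 mm posts, 1370 mm tall, stand on the floor with a clear span of 1947 mm between their inner faces. Two horizontal rails of 73×63 mm section span the gap between the posts with their undersides at z = 152 mm and z = 1190 mm, flush with the posts' −y face. 14 pickets, each 67 mm wide, 19 mm thick and 1309 mm tall, are fixed to the +y face of the rails with their bottoms at z = 112 mm, spaced across the span with a 67 mm gap after the −x post and between neighbouring pickets, with 71 mm left before the +x post.


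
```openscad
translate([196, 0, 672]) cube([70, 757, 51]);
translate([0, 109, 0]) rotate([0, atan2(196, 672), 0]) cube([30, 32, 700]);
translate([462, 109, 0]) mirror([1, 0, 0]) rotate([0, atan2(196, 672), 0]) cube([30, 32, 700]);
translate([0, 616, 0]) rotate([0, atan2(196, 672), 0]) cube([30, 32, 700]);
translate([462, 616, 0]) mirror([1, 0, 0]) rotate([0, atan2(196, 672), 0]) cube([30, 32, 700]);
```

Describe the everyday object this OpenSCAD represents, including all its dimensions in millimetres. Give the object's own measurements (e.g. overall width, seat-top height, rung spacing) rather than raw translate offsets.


A sawhorse. A 70×757×51 mm beam (x, y, z) sits on two A-frame leg pairs. Each pair is two raked legs of 30×32 mm section (32 mm along y) splaying symmetrically in x. Each leg rises 672 mm vertically over 196 mm of horizontal reach and is 700 mm long along its own axis. Every leg's outer bottom edge rests on the floor and its outer top edge meets a bottom edge of the beam — the left legs (tilting toward +x) meet the beam's −x bottom edge, the right legs (their mirror images, tilting toward −x) meet its +x bottom edge — so the leg tops tuck under the beam, the beam's underside is 672 mm above the floor, and the feet are 462 mm apart outside-to-outside with the beam centred between them. The two leg pairs are set in 109 mm from either end of the beam.


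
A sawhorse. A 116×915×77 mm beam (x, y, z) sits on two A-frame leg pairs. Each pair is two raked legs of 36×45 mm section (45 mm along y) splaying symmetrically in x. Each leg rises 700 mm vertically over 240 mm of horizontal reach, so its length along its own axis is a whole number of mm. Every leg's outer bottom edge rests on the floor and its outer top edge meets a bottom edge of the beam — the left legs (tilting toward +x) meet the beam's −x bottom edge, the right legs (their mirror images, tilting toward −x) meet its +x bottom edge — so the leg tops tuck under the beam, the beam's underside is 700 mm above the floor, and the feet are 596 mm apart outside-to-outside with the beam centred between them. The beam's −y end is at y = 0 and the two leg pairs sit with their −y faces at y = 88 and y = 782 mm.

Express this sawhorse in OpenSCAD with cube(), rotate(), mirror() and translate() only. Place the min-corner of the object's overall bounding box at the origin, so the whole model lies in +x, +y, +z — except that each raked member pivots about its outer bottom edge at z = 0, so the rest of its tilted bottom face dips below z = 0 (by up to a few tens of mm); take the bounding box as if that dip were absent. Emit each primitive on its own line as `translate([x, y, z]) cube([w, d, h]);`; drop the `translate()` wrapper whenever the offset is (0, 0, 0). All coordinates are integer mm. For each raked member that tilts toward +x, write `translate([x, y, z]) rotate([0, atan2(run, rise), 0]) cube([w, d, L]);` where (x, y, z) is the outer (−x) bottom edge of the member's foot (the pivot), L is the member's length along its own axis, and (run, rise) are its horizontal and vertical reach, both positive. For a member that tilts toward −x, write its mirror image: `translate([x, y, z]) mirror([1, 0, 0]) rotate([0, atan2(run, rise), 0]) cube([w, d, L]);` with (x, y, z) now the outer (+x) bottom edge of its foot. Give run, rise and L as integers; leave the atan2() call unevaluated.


translate([240, 0, 700]) cube([116, 915, 77]);
translate([0, 88, 0]) rotate([0, atan2(240, 700), 0]) cube([36, 45, 740]);
translate([596, 88, 0]) mirror([1, 0, 0]) rotate([0, atan2(240, 700), 0]) cube([36, 45, 740]);
translate([0, 782, 0]) rotate([0, atan2(240, 700), 0]) cube([36, 45, 740]);
translate([596, 782, 0]) mirror([1, 0, 0]) rotate([0, atan2(240, 700), 0]) cube([36, 45, 740]);


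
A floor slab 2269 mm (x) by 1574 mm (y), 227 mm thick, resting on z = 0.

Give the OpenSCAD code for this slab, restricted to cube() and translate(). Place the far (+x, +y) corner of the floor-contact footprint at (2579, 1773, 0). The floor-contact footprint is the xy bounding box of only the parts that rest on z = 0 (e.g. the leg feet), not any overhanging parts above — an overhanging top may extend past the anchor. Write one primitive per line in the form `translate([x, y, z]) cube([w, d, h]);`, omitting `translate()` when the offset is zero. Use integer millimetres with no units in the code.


translate([310, 199, 0]) cube([2269, 1574, 227]);


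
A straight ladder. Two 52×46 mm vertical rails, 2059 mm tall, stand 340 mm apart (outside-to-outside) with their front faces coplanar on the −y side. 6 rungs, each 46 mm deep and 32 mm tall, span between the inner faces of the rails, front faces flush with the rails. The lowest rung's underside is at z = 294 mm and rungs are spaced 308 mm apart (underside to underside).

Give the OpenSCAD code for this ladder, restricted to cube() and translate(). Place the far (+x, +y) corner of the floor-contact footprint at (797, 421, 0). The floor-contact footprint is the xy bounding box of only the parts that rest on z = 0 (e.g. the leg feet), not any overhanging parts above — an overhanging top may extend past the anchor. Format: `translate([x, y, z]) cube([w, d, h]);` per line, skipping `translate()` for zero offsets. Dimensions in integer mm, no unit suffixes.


translate([457, 375, 0]) cube([52, 46, 2059]);
translate([745, 375, 0]) cube([52, 46, 2059]);
translate([509, 375, 294]) cube([236, 46, 32]);
translate([509, 375, 602]) cube([236, 46, 32]);
translate([509, 375, 910]) cube([236, 46, 32]);
translate([509, 375, 1218]) cube([236, 46, 32]);
translate([509, 375, 1526]) cube([236, 46, 32]);
translate([509, 375, 1834]) cube([236, 46, 32]);


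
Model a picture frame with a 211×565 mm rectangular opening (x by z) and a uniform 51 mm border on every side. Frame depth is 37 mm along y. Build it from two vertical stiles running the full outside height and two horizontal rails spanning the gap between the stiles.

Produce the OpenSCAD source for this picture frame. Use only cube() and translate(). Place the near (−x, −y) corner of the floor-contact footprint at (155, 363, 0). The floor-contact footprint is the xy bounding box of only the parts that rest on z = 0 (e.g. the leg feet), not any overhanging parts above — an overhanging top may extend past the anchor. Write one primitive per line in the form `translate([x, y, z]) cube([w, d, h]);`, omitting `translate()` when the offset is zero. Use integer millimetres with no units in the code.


translate([155, 363, 0]) cube([51, 37, 667]);
translate([417, 363, 0]) cube([51, 37, 667]);
translate([206, 363, 0]) cube([211, 37, 51]);
translate([206, 363, 616]) cube([211, 37, 51]);


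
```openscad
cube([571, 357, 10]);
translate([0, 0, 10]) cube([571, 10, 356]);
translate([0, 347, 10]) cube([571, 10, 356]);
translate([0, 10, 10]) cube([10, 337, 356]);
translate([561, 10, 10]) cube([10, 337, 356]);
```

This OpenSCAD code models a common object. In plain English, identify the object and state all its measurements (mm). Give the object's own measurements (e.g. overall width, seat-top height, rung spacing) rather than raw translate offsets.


An open-topped rectangular box: outside dimensions 571×357×366 mm, with a uniform wall and base thickness of 10 mm. The base is a full 571×357 slab on the floor; four walls sit on top of the base. The front and back walls (the −y and +y sides) span the full width; the two side walls fit between them.


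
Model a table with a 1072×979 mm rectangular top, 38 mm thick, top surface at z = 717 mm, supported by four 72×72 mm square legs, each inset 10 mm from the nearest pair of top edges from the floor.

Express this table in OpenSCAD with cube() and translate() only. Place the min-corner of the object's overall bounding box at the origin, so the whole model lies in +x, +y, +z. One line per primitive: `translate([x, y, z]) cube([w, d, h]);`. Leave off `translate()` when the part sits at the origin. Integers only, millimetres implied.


translate([0, 0, 679]) cube([1072, 979, 38]);
translate([10, 10, 0]) cube([72, 72, 679]);
translate([990, 10, 0]) cube([72, 72, 679]);
translate([10, 897, 0]) cube([72, 72, 679]);
translate([990, 897, 0]) cube([72, 72, 679]);


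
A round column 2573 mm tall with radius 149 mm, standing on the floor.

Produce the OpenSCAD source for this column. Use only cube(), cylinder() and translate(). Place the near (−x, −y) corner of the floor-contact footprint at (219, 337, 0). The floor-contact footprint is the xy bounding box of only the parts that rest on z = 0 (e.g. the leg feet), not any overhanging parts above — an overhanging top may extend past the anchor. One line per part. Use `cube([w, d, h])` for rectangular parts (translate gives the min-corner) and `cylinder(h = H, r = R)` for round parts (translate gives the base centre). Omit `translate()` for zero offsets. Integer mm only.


translate([368, 486, 0]) cylinder(h = 2573, r = 149);


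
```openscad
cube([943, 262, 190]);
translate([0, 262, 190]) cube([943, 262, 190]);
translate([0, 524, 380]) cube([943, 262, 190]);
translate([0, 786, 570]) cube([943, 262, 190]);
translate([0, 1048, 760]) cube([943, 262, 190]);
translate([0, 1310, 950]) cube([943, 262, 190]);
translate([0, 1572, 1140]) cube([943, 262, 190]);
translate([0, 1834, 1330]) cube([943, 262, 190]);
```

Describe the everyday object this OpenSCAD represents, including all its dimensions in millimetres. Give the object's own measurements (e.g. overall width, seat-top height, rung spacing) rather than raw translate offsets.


A straight staircase of 8 solid steps. Each step is 943 mm wide (x), 262 mm deep (y, the going) and 190 mm tall (the rise). The first step rests on the floor; each subsequent step sits one going further in +y and one rise higher in +z, directly behind and above the previous step with no overlap.


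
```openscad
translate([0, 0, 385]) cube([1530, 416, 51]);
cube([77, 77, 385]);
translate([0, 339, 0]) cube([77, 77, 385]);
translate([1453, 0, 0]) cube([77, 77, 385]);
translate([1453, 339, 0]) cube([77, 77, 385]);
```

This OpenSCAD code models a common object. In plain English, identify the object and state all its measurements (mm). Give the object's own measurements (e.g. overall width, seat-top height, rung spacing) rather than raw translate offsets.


A bench: a 1530×416 mm seat slab, 51 mm thick, top at z = 436 mm, on four 77×77 mm square legs flush with the seat corners and standing on z = 0.


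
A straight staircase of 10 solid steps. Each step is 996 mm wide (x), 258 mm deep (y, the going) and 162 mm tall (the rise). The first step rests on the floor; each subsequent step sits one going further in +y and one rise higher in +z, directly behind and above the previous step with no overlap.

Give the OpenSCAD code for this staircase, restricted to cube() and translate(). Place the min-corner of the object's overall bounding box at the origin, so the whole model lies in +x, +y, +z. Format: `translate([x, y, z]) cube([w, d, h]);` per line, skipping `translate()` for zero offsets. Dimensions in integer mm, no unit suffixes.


cube([996, 258, 162]);
translate([0, 258, 162]) cube([996, 258, 162]);
translate([0, 516, 324]) cube([996, 258, 162]);
translate([0, 774, 486]) cube([996, 258, 162]);
translate([0, 1032, 648]) cube([996, 258, 162]);
translate([0, 1290, 810]) cube([996, 258, 162]);
translate([0, 1548, 972]) cube([996, 258, 162]);
translate([0, 1806, 1134]) cube([996, 258, 162]);
translate([0, 2064, 1296]) cube([996, 258, 162]);
translate([0, 2322, 1458]) cube([996, 258, 162]);


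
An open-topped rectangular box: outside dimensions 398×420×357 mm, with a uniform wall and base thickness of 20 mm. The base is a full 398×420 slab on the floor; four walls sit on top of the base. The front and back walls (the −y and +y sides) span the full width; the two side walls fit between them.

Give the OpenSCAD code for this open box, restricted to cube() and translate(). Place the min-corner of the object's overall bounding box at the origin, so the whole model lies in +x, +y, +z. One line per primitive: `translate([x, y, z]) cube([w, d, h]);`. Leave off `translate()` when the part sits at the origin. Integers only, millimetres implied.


cube([398, 420, 20]);
translate([0, 0, 20]) cube([398, 20, 337]);
translate([0, 400, 20]) cube([398, 20, 337]);
translate([0, 20, 20]) cube([20, 380, 337]);
translate([378, 20, 20]) cube([20, 380, 337]);


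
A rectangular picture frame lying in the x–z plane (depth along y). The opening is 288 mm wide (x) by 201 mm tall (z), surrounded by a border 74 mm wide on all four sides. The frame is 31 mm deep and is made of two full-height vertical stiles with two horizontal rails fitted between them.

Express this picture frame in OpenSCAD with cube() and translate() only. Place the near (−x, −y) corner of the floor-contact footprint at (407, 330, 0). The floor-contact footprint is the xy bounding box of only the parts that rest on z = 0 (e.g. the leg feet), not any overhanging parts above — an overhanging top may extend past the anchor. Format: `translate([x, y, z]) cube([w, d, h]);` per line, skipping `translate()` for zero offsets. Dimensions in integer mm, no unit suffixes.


translate([407, 330, 0]) cube([74, 31, 349]);
translate([769, 330, 0]) cube([74, 31, 349]);
translate([481, 330, 0]) cube([288, 31, 74]);
translate([481, 330, 275]) cube([288, 31, 74]);


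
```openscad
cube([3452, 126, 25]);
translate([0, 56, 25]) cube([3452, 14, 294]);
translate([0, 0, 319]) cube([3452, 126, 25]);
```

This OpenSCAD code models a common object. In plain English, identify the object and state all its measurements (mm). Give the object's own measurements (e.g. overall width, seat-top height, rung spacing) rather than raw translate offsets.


An I-beam lying along x, 3452 mm long. Overall section height 344 mm. Two flanges 126 mm wide (y) and 25 mm thick, one on the floor and one at the top; a web 14 mm thick runs between them, centred on the flange width.


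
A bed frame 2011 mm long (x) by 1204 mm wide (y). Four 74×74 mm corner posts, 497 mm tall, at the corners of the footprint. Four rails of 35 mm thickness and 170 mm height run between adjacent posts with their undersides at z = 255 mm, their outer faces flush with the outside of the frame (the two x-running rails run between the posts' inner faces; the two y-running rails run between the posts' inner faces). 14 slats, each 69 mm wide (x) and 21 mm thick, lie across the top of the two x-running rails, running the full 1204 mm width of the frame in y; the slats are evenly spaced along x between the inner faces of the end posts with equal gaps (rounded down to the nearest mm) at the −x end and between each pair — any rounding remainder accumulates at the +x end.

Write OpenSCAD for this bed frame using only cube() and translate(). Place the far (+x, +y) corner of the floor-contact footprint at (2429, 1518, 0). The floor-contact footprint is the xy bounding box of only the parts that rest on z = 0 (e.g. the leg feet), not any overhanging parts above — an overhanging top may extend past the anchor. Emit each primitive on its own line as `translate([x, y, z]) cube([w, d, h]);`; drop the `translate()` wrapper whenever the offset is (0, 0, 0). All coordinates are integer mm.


translate([418, 314, 0]) cube([74, 74, 497]);
translate([418, 1444, 0]) cube([74, 74, 497]);
translate([2355, 314, 0]) cube([74, 74, 497]);
translate([2355, 1444, 0]) cube([74, 74, 497]);
translate([492, 314, 255]) cube([1863, 35, 170]);
translate([492, 1483, 255]) cube([1863, 35, 170]);
translate([418, 388, 255]) cube([35, 1056, 170]);
translate([2394, 388, 255]) cube([35, 1056, 170]);
translate([551, 314, 425]) cube([69, 1204, 21]);
translate([679, 314, 425]) cube([69, 1204, 21]);
translate([807, 314, 425]) cube([69, 1204, 21]);
translate([935, 314, 425]) cube([69, 1204, 21]);
translate([1063, 314, 425]) cube([69, 1204, 21]);
translate([1191, 314, 425]) cube([69, 1204, 21]);
translate([1319, 314, 425]) cube([69, 1204, 21]);
translate([1447, 314, 425]) cube([69, 1204, 21]);
translate([1575, 314, 425]) cube([69, 1204, 21]);
translate([1703, 314, 425]) cube([69, 1204, 21]);
translate([1831, 314, 425]) cube([69, 1204, 21]);
translate([1959, 314, 425]) cube([69, 1204, 21]);
translate([2087, 314, 425]) cube([69, 1204, 21]);
translate([2215, 314, 425]) cube([69, 1204, 21]);


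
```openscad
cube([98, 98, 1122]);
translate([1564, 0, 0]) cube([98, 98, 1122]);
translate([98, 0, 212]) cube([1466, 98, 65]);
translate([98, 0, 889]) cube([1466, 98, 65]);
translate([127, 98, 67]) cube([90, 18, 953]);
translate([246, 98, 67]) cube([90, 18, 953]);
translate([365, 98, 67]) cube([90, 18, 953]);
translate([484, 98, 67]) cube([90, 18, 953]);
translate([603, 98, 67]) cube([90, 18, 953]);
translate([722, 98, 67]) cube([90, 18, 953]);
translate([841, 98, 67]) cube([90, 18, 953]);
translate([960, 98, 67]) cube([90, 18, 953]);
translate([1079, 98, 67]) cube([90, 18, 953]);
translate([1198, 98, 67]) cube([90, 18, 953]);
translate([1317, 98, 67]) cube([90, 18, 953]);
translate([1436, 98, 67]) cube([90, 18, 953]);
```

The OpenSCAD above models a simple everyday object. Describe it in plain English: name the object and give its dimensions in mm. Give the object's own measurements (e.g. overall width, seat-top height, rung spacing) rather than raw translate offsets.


A fence section. Two 98×98 mm posts, 1122 mm tall, stand on the floor with a clear span of 1466 mm between their inner faces. Two horizontal rails of 98×65 mm section span the gap between the posts with their undersides at z = 212 mm and z = 889 mm, flush with the posts' −y face. 12 pickets, each 90 mm wide, 18 mm thick and 953 mm tall, are fixed to the +y face of the rails with their bottoms at z = 67 mm, spaced across the span with a 29 mm gap after the −x post and between neighbouring pickets, with 38 mm left before the +x post.


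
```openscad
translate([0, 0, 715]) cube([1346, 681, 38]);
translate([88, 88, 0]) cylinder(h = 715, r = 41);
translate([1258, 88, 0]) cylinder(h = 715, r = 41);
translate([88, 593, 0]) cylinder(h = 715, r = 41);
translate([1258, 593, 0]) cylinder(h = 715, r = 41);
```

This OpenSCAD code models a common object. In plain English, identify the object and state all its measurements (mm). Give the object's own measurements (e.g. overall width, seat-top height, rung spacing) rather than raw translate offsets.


A rectangular dining table. The top is 1346×681×38 mm with its upper surface at z = 753 mm. It stands on four round legs of 82 mm diameter, each leg's bounding box inset 47 mm from the nearest pair of top edges, running from the floor to the underside of the top.


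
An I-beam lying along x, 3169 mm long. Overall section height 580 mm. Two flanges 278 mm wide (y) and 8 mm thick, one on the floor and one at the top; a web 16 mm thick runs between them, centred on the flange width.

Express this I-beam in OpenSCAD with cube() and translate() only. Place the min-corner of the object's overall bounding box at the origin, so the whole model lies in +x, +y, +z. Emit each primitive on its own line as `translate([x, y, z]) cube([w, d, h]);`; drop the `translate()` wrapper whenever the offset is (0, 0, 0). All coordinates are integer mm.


cube([3169, 278, 8]);
translate([0, 131, 8]) cube([3169, 16, 564]);
translate([0, 0, 572]) cube([3169, 278, 8]);


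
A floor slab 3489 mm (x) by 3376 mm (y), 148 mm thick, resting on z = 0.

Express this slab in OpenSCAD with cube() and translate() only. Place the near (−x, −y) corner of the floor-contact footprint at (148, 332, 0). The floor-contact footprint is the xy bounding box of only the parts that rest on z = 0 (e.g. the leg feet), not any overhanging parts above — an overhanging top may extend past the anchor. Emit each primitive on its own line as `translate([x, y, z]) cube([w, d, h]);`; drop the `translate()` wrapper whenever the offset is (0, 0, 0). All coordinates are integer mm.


translate([148, 332, 0]) cube([3489, 3376, 148]);
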